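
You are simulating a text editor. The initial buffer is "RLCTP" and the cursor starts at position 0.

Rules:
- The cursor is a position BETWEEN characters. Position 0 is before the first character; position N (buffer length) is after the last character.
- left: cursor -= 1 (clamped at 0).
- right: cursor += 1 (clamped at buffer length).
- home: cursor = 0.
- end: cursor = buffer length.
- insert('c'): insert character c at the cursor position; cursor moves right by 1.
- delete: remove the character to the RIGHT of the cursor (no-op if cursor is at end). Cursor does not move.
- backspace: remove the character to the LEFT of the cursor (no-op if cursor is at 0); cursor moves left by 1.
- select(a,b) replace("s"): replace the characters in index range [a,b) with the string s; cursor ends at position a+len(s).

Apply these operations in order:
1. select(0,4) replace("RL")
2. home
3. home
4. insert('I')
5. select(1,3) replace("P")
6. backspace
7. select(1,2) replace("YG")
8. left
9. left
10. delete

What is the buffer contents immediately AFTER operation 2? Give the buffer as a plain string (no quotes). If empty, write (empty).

Answer: RLP

Derivation:
After op 1 (select(0,4) replace("RL")): buf='RLP' cursor=2
After op 2 (home): buf='RLP' cursor=0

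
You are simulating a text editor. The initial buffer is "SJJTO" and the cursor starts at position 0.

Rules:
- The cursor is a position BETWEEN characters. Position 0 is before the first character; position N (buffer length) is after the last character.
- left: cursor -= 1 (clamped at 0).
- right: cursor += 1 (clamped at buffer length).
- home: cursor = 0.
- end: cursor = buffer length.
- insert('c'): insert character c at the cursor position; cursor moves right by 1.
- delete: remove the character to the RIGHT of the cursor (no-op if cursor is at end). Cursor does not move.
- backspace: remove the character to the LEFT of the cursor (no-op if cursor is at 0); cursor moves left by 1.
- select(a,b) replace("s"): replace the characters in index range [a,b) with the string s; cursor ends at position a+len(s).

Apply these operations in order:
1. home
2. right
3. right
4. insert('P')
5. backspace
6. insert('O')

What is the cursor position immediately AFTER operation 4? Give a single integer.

After op 1 (home): buf='SJJTO' cursor=0
After op 2 (right): buf='SJJTO' cursor=1
After op 3 (right): buf='SJJTO' cursor=2
After op 4 (insert('P')): buf='SJPJTO' cursor=3

Answer: 3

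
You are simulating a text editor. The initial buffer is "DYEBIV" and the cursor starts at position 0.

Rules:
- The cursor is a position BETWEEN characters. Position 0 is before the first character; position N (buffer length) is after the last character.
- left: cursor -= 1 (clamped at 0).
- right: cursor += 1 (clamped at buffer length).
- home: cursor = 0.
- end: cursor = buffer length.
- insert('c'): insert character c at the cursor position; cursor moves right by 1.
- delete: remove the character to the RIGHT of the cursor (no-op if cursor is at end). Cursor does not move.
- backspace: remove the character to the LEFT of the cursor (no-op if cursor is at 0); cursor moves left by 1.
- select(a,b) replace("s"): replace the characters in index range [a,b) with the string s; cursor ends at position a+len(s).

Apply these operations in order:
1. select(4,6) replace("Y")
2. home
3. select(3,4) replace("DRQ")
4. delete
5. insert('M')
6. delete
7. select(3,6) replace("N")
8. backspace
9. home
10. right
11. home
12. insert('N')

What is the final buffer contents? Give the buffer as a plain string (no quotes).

After op 1 (select(4,6) replace("Y")): buf='DYEBY' cursor=5
After op 2 (home): buf='DYEBY' cursor=0
After op 3 (select(3,4) replace("DRQ")): buf='DYEDRQY' cursor=6
After op 4 (delete): buf='DYEDRQ' cursor=6
After op 5 (insert('M')): buf='DYEDRQM' cursor=7
After op 6 (delete): buf='DYEDRQM' cursor=7
After op 7 (select(3,6) replace("N")): buf='DYENM' cursor=4
After op 8 (backspace): buf='DYEM' cursor=3
After op 9 (home): buf='DYEM' cursor=0
After op 10 (right): buf='DYEM' cursor=1
After op 11 (home): buf='DYEM' cursor=0
After op 12 (insert('N')): buf='NDYEM' cursor=1

Answer: NDYEM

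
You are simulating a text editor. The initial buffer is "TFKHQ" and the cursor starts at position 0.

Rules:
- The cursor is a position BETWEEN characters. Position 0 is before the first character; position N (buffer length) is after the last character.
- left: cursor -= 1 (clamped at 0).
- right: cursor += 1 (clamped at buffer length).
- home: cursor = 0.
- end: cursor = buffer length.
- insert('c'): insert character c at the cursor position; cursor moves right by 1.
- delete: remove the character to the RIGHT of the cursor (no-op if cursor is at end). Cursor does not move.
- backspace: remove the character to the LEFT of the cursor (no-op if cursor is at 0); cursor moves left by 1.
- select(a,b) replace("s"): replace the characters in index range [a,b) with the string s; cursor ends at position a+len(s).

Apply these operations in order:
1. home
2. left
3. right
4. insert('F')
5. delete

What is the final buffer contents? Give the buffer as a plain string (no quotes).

After op 1 (home): buf='TFKHQ' cursor=0
After op 2 (left): buf='TFKHQ' cursor=0
After op 3 (right): buf='TFKHQ' cursor=1
After op 4 (insert('F')): buf='TFFKHQ' cursor=2
After op 5 (delete): buf='TFKHQ' cursor=2

Answer: TFKHQ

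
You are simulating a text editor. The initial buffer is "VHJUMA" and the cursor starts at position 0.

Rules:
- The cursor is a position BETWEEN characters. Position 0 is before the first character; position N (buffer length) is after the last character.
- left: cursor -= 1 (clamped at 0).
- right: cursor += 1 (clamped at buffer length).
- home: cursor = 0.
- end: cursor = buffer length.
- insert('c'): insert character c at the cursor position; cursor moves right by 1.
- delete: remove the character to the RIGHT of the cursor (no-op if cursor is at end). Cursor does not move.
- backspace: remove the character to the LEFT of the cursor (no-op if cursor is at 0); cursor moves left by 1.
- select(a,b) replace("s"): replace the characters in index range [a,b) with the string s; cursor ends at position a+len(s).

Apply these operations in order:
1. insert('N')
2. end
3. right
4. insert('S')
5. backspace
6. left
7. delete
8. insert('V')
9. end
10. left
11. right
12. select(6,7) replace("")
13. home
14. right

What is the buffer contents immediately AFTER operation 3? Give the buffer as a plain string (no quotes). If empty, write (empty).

After op 1 (insert('N')): buf='NVHJUMA' cursor=1
After op 2 (end): buf='NVHJUMA' cursor=7
After op 3 (right): buf='NVHJUMA' cursor=7

Answer: NVHJUMA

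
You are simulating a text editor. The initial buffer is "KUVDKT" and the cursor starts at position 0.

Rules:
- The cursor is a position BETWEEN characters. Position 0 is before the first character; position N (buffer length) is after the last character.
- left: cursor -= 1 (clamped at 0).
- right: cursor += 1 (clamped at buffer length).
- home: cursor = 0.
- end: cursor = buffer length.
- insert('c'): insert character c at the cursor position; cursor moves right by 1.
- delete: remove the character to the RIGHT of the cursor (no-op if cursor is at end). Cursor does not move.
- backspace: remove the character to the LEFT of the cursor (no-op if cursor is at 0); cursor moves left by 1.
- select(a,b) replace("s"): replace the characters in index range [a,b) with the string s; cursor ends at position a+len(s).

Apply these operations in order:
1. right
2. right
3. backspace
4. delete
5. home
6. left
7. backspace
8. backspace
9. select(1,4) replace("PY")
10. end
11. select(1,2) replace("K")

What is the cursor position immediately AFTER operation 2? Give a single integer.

Answer: 2

Derivation:
After op 1 (right): buf='KUVDKT' cursor=1
After op 2 (right): buf='KUVDKT' cursor=2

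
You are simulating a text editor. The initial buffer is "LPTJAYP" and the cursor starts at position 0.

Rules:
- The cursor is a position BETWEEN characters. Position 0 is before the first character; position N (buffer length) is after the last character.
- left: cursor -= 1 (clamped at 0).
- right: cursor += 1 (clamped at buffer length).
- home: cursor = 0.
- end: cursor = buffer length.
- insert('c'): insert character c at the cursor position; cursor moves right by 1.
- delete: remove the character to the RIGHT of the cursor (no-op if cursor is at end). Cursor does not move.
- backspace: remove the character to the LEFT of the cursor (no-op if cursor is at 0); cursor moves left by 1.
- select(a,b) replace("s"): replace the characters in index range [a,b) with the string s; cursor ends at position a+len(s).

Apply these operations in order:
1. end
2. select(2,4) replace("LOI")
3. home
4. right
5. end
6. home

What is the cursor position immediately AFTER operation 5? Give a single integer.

Answer: 8

Derivation:
After op 1 (end): buf='LPTJAYP' cursor=7
After op 2 (select(2,4) replace("LOI")): buf='LPLOIAYP' cursor=5
After op 3 (home): buf='LPLOIAYP' cursor=0
After op 4 (right): buf='LPLOIAYP' cursor=1
After op 5 (end): buf='LPLOIAYP' cursor=8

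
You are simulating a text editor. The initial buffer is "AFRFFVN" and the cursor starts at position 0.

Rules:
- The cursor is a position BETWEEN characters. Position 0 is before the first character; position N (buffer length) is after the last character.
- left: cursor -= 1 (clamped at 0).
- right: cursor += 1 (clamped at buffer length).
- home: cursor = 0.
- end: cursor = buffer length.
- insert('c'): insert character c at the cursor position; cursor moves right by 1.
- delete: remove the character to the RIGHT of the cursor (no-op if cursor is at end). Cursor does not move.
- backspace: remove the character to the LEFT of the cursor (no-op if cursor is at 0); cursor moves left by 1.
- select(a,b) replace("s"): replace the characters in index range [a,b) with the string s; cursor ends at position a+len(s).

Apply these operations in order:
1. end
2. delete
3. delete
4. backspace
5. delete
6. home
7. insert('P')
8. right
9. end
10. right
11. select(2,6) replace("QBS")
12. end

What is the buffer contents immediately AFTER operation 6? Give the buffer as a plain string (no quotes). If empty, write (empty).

Answer: AFRFFV

Derivation:
After op 1 (end): buf='AFRFFVN' cursor=7
After op 2 (delete): buf='AFRFFVN' cursor=7
After op 3 (delete): buf='AFRFFVN' cursor=7
After op 4 (backspace): buf='AFRFFV' cursor=6
After op 5 (delete): buf='AFRFFV' cursor=6
After op 6 (home): buf='AFRFFV' cursor=0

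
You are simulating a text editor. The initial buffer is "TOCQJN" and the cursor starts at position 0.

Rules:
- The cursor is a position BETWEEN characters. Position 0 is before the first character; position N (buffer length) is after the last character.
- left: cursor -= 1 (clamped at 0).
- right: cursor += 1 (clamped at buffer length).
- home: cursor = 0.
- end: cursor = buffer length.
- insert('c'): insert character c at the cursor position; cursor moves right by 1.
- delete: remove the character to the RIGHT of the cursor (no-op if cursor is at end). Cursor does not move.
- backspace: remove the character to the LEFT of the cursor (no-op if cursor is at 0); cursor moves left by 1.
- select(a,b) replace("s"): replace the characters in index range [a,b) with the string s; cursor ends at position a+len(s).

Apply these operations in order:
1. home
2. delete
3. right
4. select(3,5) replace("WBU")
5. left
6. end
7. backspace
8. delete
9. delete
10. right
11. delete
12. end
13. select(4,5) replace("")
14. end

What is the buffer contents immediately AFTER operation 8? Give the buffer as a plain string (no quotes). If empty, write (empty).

After op 1 (home): buf='TOCQJN' cursor=0
After op 2 (delete): buf='OCQJN' cursor=0
After op 3 (right): buf='OCQJN' cursor=1
After op 4 (select(3,5) replace("WBU")): buf='OCQWBU' cursor=6
After op 5 (left): buf='OCQWBU' cursor=5
After op 6 (end): buf='OCQWBU' cursor=6
After op 7 (backspace): buf='OCQWB' cursor=5
After op 8 (delete): buf='OCQWB' cursor=5

Answer: OCQWB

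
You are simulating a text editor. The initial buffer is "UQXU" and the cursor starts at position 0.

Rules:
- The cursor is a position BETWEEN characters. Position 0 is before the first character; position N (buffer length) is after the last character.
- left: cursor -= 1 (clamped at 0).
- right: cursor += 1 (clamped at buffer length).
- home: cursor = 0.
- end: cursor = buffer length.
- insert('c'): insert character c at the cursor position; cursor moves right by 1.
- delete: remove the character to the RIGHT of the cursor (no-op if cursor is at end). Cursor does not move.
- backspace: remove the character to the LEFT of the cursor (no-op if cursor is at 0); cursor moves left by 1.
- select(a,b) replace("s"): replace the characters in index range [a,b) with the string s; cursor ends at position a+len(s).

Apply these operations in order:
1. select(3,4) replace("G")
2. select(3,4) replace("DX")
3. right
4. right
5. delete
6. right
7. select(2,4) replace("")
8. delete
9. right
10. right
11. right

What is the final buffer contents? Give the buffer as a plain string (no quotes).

After op 1 (select(3,4) replace("G")): buf='UQXG' cursor=4
After op 2 (select(3,4) replace("DX")): buf='UQXDX' cursor=5
After op 3 (right): buf='UQXDX' cursor=5
After op 4 (right): buf='UQXDX' cursor=5
After op 5 (delete): buf='UQXDX' cursor=5
After op 6 (right): buf='UQXDX' cursor=5
After op 7 (select(2,4) replace("")): buf='UQX' cursor=2
After op 8 (delete): buf='UQ' cursor=2
After op 9 (right): buf='UQ' cursor=2
After op 10 (right): buf='UQ' cursor=2
After op 11 (right): buf='UQ' cursor=2

Answer: UQ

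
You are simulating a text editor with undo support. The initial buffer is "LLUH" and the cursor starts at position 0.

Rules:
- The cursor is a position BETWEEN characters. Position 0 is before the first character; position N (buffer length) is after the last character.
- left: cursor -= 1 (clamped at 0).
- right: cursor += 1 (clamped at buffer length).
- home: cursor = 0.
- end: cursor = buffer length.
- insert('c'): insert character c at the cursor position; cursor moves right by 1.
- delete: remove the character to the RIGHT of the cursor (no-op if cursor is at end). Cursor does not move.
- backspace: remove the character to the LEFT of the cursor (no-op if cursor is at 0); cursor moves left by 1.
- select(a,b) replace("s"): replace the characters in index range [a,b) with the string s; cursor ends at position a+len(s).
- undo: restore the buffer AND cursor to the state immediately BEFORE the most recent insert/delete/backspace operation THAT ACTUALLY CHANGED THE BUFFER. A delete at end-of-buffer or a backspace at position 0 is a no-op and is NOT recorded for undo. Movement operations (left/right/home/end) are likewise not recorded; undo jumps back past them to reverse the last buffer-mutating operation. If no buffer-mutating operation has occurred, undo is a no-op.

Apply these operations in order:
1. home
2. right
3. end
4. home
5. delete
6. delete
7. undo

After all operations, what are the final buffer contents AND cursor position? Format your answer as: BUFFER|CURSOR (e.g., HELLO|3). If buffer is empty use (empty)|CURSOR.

Answer: LUH|0

Derivation:
After op 1 (home): buf='LLUH' cursor=0
After op 2 (right): buf='LLUH' cursor=1
After op 3 (end): buf='LLUH' cursor=4
After op 4 (home): buf='LLUH' cursor=0
After op 5 (delete): buf='LUH' cursor=0
After op 6 (delete): buf='UH' cursor=0
After op 7 (undo): buf='LUH' cursor=0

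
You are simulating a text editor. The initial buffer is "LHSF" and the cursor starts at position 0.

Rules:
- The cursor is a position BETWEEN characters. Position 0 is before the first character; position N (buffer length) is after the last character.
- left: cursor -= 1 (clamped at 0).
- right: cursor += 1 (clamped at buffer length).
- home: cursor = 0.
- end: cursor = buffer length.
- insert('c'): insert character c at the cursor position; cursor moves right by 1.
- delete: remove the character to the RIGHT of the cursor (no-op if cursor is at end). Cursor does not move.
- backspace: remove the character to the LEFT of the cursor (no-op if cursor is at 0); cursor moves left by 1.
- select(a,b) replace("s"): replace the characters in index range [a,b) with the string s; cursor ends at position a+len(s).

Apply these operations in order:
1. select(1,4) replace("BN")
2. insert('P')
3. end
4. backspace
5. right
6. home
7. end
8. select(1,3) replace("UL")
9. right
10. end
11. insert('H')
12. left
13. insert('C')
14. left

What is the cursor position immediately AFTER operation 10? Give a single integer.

Answer: 3

Derivation:
After op 1 (select(1,4) replace("BN")): buf='LBN' cursor=3
After op 2 (insert('P')): buf='LBNP' cursor=4
After op 3 (end): buf='LBNP' cursor=4
After op 4 (backspace): buf='LBN' cursor=3
After op 5 (right): buf='LBN' cursor=3
After op 6 (home): buf='LBN' cursor=0
After op 7 (end): buf='LBN' cursor=3
After op 8 (select(1,3) replace("UL")): buf='LUL' cursor=3
After op 9 (right): buf='LUL' cursor=3
After op 10 (end): buf='LUL' cursor=3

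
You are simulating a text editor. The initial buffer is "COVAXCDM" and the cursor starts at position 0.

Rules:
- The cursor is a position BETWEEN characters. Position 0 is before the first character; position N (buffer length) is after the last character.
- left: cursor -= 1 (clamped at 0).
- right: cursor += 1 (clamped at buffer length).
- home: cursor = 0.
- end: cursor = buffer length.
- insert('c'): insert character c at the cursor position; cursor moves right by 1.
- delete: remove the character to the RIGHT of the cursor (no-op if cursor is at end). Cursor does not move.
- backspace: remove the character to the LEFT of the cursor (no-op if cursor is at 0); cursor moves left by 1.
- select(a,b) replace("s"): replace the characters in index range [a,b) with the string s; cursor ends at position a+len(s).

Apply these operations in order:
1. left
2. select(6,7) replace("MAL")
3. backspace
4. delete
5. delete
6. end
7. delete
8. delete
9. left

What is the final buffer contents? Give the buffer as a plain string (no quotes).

After op 1 (left): buf='COVAXCDM' cursor=0
After op 2 (select(6,7) replace("MAL")): buf='COVAXCMALM' cursor=9
After op 3 (backspace): buf='COVAXCMAM' cursor=8
After op 4 (delete): buf='COVAXCMA' cursor=8
After op 5 (delete): buf='COVAXCMA' cursor=8
After op 6 (end): buf='COVAXCMA' cursor=8
After op 7 (delete): buf='COVAXCMA' cursor=8
After op 8 (delete): buf='COVAXCMA' cursor=8
After op 9 (left): buf='COVAXCMA' cursor=7

Answer: COVAXCMA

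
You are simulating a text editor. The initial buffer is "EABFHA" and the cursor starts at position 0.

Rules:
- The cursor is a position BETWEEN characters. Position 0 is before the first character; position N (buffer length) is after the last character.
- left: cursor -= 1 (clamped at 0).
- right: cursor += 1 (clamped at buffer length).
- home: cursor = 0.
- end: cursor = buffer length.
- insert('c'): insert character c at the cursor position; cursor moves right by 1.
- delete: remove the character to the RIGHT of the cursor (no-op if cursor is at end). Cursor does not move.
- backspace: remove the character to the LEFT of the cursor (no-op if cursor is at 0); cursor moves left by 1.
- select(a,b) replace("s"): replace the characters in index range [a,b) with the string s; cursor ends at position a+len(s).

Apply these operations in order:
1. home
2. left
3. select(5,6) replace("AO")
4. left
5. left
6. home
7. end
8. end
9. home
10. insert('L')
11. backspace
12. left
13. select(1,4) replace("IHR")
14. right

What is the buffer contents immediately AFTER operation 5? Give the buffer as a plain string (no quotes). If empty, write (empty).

Answer: EABFHAO

Derivation:
After op 1 (home): buf='EABFHA' cursor=0
After op 2 (left): buf='EABFHA' cursor=0
After op 3 (select(5,6) replace("AO")): buf='EABFHAO' cursor=7
After op 4 (left): buf='EABFHAO' cursor=6
After op 5 (left): buf='EABFHAO' cursor=5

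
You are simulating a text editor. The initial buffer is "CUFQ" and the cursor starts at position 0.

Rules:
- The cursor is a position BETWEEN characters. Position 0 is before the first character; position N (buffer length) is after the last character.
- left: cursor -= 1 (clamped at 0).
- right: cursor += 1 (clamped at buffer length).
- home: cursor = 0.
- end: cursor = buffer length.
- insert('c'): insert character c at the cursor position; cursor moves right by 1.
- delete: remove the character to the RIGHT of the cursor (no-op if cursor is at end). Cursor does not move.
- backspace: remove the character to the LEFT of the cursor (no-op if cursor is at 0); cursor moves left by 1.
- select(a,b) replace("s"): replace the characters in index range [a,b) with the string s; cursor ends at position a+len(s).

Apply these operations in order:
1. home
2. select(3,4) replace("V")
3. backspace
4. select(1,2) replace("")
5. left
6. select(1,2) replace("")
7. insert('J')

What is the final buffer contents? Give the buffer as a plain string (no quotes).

Answer: CJ

Derivation:
After op 1 (home): buf='CUFQ' cursor=0
After op 2 (select(3,4) replace("V")): buf='CUFV' cursor=4
After op 3 (backspace): buf='CUF' cursor=3
After op 4 (select(1,2) replace("")): buf='CF' cursor=1
After op 5 (left): buf='CF' cursor=0
After op 6 (select(1,2) replace("")): buf='C' cursor=1
After op 7 (insert('J')): buf='CJ' cursor=2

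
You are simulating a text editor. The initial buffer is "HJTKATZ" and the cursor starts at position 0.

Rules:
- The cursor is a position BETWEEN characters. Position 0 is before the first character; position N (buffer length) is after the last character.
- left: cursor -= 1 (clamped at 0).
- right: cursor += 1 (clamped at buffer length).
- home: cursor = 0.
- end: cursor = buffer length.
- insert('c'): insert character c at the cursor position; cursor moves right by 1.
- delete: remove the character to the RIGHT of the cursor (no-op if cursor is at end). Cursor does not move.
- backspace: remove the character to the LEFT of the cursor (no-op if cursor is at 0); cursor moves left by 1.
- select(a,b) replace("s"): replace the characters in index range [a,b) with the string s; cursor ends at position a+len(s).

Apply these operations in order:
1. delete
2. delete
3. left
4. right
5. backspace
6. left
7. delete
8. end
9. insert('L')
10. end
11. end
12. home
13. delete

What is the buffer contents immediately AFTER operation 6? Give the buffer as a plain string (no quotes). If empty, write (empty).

After op 1 (delete): buf='JTKATZ' cursor=0
After op 2 (delete): buf='TKATZ' cursor=0
After op 3 (left): buf='TKATZ' cursor=0
After op 4 (right): buf='TKATZ' cursor=1
After op 5 (backspace): buf='KATZ' cursor=0
After op 6 (left): buf='KATZ' cursor=0

Answer: KATZ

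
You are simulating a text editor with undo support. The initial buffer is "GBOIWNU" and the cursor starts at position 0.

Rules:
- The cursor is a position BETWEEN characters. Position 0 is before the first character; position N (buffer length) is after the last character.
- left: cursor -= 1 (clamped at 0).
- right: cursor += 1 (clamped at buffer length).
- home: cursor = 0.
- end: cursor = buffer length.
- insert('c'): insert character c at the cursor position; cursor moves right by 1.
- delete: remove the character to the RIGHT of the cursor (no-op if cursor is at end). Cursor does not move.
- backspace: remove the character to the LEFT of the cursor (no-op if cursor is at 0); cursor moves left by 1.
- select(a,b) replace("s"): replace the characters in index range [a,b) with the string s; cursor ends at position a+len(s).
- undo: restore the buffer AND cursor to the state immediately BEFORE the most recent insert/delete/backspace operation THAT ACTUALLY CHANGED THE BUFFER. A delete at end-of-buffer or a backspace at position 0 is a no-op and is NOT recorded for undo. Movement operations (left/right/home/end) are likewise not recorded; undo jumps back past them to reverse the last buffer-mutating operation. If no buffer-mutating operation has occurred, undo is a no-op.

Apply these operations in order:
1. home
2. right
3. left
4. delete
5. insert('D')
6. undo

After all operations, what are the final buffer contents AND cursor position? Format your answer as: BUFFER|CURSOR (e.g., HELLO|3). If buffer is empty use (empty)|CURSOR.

Answer: BOIWNU|0

Derivation:
After op 1 (home): buf='GBOIWNU' cursor=0
After op 2 (right): buf='GBOIWNU' cursor=1
After op 3 (left): buf='GBOIWNU' cursor=0
After op 4 (delete): buf='BOIWNU' cursor=0
After op 5 (insert('D')): buf='DBOIWNU' cursor=1
After op 6 (undo): buf='BOIWNU' cursor=0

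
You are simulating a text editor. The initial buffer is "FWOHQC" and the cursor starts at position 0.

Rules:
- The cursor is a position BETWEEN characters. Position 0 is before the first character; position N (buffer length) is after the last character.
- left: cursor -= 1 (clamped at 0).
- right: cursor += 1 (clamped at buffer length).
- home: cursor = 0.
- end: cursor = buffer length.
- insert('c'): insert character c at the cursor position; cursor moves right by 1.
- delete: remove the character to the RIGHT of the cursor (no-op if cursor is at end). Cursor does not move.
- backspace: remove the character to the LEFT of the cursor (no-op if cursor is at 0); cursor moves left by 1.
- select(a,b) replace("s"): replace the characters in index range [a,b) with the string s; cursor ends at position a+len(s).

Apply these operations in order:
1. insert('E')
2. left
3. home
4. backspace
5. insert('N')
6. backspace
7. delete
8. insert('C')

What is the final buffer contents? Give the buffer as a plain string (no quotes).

Answer: CFWOHQC

Derivation:
After op 1 (insert('E')): buf='EFWOHQC' cursor=1
After op 2 (left): buf='EFWOHQC' cursor=0
After op 3 (home): buf='EFWOHQC' cursor=0
After op 4 (backspace): buf='EFWOHQC' cursor=0
After op 5 (insert('N')): buf='NEFWOHQC' cursor=1
After op 6 (backspace): buf='EFWOHQC' cursor=0
After op 7 (delete): buf='FWOHQC' cursor=0
After op 8 (insert('C')): buf='CFWOHQC' cursor=1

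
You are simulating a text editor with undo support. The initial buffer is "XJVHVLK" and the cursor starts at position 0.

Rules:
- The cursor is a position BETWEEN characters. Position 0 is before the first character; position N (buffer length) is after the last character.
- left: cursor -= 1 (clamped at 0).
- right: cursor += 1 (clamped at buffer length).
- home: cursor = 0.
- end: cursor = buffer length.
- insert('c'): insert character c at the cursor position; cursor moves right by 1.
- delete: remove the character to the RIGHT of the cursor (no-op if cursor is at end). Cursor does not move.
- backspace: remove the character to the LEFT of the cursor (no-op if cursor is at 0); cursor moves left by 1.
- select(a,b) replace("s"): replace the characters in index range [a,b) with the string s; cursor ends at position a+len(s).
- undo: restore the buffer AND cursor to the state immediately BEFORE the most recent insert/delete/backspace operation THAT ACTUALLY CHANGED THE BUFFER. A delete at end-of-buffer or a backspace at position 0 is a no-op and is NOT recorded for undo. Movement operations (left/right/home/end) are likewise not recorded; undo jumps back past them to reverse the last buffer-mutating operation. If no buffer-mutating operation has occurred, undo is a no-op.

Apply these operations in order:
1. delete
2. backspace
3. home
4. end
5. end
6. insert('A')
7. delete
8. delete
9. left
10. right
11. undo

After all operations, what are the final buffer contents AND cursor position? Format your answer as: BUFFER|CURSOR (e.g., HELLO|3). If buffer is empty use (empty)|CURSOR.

After op 1 (delete): buf='JVHVLK' cursor=0
After op 2 (backspace): buf='JVHVLK' cursor=0
After op 3 (home): buf='JVHVLK' cursor=0
After op 4 (end): buf='JVHVLK' cursor=6
After op 5 (end): buf='JVHVLK' cursor=6
After op 6 (insert('A')): buf='JVHVLKA' cursor=7
After op 7 (delete): buf='JVHVLKA' cursor=7
After op 8 (delete): buf='JVHVLKA' cursor=7
After op 9 (left): buf='JVHVLKA' cursor=6
After op 10 (right): buf='JVHVLKA' cursor=7
After op 11 (undo): buf='JVHVLK' cursor=6

Answer: JVHVLK|6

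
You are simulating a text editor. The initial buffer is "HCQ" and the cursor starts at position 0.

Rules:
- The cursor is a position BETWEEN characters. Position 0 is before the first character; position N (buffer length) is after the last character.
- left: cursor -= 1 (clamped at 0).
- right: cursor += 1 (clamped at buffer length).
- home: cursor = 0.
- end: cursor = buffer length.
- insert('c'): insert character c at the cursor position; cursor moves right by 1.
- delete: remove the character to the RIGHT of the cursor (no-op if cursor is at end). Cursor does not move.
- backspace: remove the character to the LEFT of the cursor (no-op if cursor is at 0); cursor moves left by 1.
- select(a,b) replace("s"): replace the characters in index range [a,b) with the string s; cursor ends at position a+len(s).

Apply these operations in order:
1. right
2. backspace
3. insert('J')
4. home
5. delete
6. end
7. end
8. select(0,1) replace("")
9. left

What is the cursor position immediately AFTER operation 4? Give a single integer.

Answer: 0

Derivation:
After op 1 (right): buf='HCQ' cursor=1
After op 2 (backspace): buf='CQ' cursor=0
After op 3 (insert('J')): buf='JCQ' cursor=1
After op 4 (home): buf='JCQ' cursor=0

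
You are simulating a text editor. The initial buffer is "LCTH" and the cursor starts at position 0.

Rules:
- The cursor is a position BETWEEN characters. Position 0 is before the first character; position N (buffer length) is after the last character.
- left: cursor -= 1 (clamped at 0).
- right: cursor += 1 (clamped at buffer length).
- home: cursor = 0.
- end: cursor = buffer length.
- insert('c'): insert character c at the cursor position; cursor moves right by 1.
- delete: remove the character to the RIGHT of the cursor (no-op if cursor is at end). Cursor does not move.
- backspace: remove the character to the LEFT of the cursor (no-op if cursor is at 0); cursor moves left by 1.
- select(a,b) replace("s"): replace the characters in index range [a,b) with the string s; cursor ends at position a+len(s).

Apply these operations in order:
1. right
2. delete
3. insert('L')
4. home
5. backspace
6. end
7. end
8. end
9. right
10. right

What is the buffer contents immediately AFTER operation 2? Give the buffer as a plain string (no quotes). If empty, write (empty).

After op 1 (right): buf='LCTH' cursor=1
After op 2 (delete): buf='LTH' cursor=1

Answer: LTH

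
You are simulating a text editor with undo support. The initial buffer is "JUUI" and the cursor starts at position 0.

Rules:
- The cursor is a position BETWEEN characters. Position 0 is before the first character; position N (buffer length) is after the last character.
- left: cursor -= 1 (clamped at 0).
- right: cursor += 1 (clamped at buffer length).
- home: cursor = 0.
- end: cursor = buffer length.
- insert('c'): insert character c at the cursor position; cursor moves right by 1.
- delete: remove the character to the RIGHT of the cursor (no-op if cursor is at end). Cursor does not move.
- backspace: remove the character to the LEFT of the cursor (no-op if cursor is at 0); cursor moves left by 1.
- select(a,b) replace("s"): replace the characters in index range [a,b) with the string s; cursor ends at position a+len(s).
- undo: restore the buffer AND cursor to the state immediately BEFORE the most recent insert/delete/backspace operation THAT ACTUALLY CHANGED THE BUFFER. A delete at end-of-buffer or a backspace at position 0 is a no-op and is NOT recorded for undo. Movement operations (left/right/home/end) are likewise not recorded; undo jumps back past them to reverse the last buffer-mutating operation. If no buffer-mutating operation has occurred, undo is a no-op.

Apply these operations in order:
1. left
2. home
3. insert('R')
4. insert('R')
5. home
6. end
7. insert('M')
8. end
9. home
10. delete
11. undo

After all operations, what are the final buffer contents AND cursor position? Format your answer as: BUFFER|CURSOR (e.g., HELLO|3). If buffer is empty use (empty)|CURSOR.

After op 1 (left): buf='JUUI' cursor=0
After op 2 (home): buf='JUUI' cursor=0
After op 3 (insert('R')): buf='RJUUI' cursor=1
After op 4 (insert('R')): buf='RRJUUI' cursor=2
After op 5 (home): buf='RRJUUI' cursor=0
After op 6 (end): buf='RRJUUI' cursor=6
After op 7 (insert('M')): buf='RRJUUIM' cursor=7
After op 8 (end): buf='RRJUUIM' cursor=7
After op 9 (home): buf='RRJUUIM' cursor=0
After op 10 (delete): buf='RJUUIM' cursor=0
After op 11 (undo): buf='RRJUUIM' cursor=0

Answer: RRJUUIM|0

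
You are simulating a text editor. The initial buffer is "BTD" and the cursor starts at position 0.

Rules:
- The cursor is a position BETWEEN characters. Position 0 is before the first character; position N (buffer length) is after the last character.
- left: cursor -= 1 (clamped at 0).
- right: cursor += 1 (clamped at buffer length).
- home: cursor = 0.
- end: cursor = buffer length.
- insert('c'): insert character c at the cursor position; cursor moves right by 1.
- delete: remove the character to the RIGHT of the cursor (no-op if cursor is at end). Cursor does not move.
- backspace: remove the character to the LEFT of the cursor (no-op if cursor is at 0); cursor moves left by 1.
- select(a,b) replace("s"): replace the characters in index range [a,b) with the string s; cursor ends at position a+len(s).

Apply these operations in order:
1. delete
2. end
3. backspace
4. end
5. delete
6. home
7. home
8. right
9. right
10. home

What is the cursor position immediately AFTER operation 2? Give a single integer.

After op 1 (delete): buf='TD' cursor=0
After op 2 (end): buf='TD' cursor=2

Answer: 2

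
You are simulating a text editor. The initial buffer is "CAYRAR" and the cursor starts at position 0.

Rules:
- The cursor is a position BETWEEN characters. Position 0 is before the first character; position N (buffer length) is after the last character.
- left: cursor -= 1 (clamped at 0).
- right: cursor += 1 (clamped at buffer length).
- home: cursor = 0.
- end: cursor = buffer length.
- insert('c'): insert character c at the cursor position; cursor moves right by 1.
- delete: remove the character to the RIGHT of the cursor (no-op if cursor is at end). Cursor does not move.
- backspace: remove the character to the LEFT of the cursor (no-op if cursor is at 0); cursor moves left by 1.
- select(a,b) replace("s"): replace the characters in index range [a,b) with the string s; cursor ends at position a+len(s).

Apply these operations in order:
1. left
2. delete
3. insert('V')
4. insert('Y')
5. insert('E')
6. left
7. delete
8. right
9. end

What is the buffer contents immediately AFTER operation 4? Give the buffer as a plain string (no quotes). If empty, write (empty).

After op 1 (left): buf='CAYRAR' cursor=0
After op 2 (delete): buf='AYRAR' cursor=0
After op 3 (insert('V')): buf='VAYRAR' cursor=1
After op 4 (insert('Y')): buf='VYAYRAR' cursor=2

Answer: VYAYRAR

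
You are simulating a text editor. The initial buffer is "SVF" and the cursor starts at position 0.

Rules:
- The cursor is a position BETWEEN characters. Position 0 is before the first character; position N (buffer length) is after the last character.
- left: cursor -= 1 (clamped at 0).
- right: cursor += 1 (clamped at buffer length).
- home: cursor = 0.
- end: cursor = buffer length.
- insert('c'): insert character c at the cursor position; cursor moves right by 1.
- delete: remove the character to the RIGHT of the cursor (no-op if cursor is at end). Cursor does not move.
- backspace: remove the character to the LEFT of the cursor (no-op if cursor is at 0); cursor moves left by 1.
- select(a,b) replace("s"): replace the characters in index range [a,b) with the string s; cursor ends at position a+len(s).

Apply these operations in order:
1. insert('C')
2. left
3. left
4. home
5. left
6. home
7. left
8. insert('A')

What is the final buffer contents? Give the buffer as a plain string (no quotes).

Answer: ACSVF

Derivation:
After op 1 (insert('C')): buf='CSVF' cursor=1
After op 2 (left): buf='CSVF' cursor=0
After op 3 (left): buf='CSVF' cursor=0
After op 4 (home): buf='CSVF' cursor=0
After op 5 (left): buf='CSVF' cursor=0
After op 6 (home): buf='CSVF' cursor=0
After op 7 (left): buf='CSVF' cursor=0
After op 8 (insert('A')): buf='ACSVF' cursor=1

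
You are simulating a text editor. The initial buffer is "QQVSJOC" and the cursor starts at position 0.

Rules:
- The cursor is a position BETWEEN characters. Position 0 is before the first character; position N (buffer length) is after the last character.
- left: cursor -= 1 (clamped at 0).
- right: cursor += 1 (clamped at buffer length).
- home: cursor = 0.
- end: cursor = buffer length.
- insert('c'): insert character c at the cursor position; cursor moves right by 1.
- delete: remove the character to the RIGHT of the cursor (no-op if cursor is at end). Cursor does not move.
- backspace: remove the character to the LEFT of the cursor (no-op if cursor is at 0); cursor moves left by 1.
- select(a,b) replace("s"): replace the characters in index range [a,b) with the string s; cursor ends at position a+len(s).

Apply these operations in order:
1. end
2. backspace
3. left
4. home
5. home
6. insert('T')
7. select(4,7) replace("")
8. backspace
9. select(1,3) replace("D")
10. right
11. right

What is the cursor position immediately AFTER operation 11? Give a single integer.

After op 1 (end): buf='QQVSJOC' cursor=7
After op 2 (backspace): buf='QQVSJO' cursor=6
After op 3 (left): buf='QQVSJO' cursor=5
After op 4 (home): buf='QQVSJO' cursor=0
After op 5 (home): buf='QQVSJO' cursor=0
After op 6 (insert('T')): buf='TQQVSJO' cursor=1
After op 7 (select(4,7) replace("")): buf='TQQV' cursor=4
After op 8 (backspace): buf='TQQ' cursor=3
After op 9 (select(1,3) replace("D")): buf='TD' cursor=2
After op 10 (right): buf='TD' cursor=2
After op 11 (right): buf='TD' cursor=2

Answer: 2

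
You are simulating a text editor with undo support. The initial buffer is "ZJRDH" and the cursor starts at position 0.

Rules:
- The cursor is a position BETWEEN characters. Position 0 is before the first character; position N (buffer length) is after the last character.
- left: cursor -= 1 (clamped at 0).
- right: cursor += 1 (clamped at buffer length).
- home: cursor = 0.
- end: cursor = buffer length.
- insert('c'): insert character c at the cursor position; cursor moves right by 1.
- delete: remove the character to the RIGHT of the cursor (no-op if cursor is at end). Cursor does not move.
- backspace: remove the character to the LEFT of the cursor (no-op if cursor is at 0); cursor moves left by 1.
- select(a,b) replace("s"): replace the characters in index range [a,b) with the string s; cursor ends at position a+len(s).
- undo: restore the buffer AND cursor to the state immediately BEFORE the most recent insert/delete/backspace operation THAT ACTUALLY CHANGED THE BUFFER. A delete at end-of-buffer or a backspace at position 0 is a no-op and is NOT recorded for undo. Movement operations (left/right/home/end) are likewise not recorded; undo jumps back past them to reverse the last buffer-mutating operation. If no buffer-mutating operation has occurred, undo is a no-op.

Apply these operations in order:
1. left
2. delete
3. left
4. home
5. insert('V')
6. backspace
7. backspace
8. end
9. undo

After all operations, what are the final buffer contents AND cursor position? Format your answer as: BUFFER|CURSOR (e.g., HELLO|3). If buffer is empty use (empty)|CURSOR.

After op 1 (left): buf='ZJRDH' cursor=0
After op 2 (delete): buf='JRDH' cursor=0
After op 3 (left): buf='JRDH' cursor=0
After op 4 (home): buf='JRDH' cursor=0
After op 5 (insert('V')): buf='VJRDH' cursor=1
After op 6 (backspace): buf='JRDH' cursor=0
After op 7 (backspace): buf='JRDH' cursor=0
After op 8 (end): buf='JRDH' cursor=4
After op 9 (undo): buf='VJRDH' cursor=1

Answer: VJRDH|1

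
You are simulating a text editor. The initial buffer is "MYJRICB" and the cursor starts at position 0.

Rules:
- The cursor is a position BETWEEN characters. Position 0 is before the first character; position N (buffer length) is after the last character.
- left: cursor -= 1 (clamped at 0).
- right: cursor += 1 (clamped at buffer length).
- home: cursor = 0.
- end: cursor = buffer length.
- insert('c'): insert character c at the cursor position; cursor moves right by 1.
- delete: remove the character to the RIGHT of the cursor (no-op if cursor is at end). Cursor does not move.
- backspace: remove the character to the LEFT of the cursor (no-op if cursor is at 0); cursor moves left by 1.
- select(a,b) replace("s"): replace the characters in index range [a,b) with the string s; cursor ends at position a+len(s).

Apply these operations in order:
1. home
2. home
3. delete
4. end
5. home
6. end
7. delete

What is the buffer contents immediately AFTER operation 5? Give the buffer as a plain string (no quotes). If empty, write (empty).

Answer: YJRICB

Derivation:
After op 1 (home): buf='MYJRICB' cursor=0
After op 2 (home): buf='MYJRICB' cursor=0
After op 3 (delete): buf='YJRICB' cursor=0
After op 4 (end): buf='YJRICB' cursor=6
After op 5 (home): buf='YJRICB' cursor=0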